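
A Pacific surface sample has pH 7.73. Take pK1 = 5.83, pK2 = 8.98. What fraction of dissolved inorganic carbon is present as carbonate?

α₂ = 1 / (1 + [H⁺]/K2 + [H⁺]²/(K1K2)) = 1 / (1 + 10^+1.25 + 10^-0.65)
   = 1 / (1 + 17.783 + 0.22387) = 1/19.007 = 0.05261

α₂ = 0.0526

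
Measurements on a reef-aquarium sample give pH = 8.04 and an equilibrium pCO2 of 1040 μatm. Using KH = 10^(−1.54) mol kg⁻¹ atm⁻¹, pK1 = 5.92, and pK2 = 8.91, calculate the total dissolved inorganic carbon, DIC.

DIC = 4.52 mmol/kg

[CO2*] = KH · pCO2 = 10^(−1.54) × 1040×10^-6 = 2.999×10^-5 mol/kg
α₀ = 1/(1 + K1/[H⁺] + K1K2/[H⁺]²) = 1/(1 + 10^+2.12 + 10^+1.25) = 0.006640
DIC = [CO2*]/α₀ = 2.999×10^-5 / 0.006640 = 4.52 mmol/kg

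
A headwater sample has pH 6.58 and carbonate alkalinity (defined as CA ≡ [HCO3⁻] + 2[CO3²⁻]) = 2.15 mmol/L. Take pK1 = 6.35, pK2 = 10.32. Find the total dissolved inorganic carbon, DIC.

DIC = 3.42 mmol/L

CA = [HCO3⁻] + 2[CO3²⁻] = (α₁ + 2α₂)·DIC
At pH 6.58: [H⁺]/K1 = 10^-0.23 = 0.58884, K2/[H⁺] = 10^-3.74 = 0.00018197
α₁ = 1/(1 + 0.58884 + 0.00018197) = 1/1.5890 = 0.6293; α₂ = α₁·K2/[H⁺] = 0.0001145
α₁ + 2α₂ = 0.6295
DIC = CA / (α₁ + 2α₂) = 2.15 / 0.6295 = 3.42 mmol/L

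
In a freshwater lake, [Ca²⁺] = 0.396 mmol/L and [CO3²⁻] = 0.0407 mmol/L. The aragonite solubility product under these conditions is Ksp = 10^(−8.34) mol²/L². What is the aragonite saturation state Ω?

Ω = 3.53

Ksp = 10^(−8.34) = 4.571×10^-9
Ω = [Ca²⁺][CO3²⁻]/Ksp = (0.396×10^-3)(0.0407×10^-3) / 4.571×10^-9 = 3.53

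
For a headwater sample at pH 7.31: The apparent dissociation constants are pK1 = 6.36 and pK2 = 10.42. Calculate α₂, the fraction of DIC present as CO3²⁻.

α₂ = 0.000697

α₂ = 1 / (1 + [H⁺]/K2 + [H⁺]²/(K1K2)) = 1 / (1 + 10^+3.11 + 10^+2.16)
   = 1 / (1 + 1288.2 + 144.54) = 1/1433.8 = 0.0006975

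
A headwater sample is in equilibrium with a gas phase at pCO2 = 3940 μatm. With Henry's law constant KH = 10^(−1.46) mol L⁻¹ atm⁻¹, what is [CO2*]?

KH = 10^(−1.46) = 3.467×10^-2 mol L⁻¹ atm⁻¹
[CO2*] = KH · pCO2 = 3.467×10^-2 × 3940×10^-6 atm = 1.37×10^-4 mol/L

[CO2*] = 137 μmol/L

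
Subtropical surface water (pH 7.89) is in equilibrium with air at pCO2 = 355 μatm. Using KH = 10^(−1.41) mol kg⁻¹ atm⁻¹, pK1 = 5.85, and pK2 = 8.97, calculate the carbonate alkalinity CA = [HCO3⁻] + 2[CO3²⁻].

CA = 1.77 mmol/kg

[CO2*] = KH · pCO2 = 10^(−1.41) × 355×10^-6 = 1.381×10^-5 mol/kg
α₀ = 1/(1 + K1/[H⁺] + K1K2/[H⁺]²) = 1/(1 + 10^+2.04 + 10^+0.96) = 0.008349
DIC = [CO2*]/α₀ = 1.381×10^-5 / 0.008349 = 1.654 mmol/kg
CA = (α₁ + 2α₂)·DIC = (0.9155 + 2×0.07615) × 1.654 = 1.77 mmol/kg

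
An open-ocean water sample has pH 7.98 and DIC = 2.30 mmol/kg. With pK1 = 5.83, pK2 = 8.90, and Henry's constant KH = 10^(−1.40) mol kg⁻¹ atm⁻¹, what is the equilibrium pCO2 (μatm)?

α₀ = 1 / (1 + K1/[H⁺] + K1K2/[H⁺]²) = 1 / (1 + 10^+2.15 + 10^+1.23)
   = 1 / (1 + 141.25 + 16.982) = 1/159.24 = 0.006280
[CO2*] = α₀ × DIC = 0.006280 × 2.30 = 0.01444 mmol/kg = 14.44 μmol/kg
pCO2 = [CO2*]/KH = 1.444×10^-5 / 3.981×10^-2 = 363 μatm

pCO2 = 363 μatm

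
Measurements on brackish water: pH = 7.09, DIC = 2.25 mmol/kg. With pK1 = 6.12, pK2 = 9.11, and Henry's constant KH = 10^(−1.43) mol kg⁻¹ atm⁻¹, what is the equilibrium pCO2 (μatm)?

pCO2 = 5810 μatm

α₀ = 1 / (1 + K1/[H⁺] + K1K2/[H⁺]²) = 1 / (1 + 10^+0.97 + 10^-1.05)
   = 1 / (1 + 9.3325 + 0.089125) = 1/10.422 = 0.09595
[CO2*] = α₀ × DIC = 0.09595 × 2.25 = 0.2159 mmol/kg
pCO2 = [CO2*]/KH = 2.159×10^-4 / 3.715×10^-2 = 5810 μatm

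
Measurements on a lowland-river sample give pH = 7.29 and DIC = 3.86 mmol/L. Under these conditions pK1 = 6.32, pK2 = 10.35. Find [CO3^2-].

α₂ = 1 / (1 + [H⁺]/K2 + [H⁺]²/(K1K2)) = 1 / (1 + 10^+3.06 + 10^+2.09)
   = 1 / (1 + 1148.2 + 123.03) = 1/1272.2 = 0.0007861
[CO3²⁻] = α₂ × DIC = 0.0007861 × 3.86 = 0.00303 mmol/L = 3.03 μmol/L

[CO3²⁻] = 3.03 μmol/L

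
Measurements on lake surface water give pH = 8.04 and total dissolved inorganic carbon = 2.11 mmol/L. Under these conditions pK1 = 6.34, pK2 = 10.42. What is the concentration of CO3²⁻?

α₂ = 1 / (1 + [H⁺]/K2 + [H⁺]²/(K1K2)) = 1 / (1 + 10^+2.38 + 10^+0.68)
   = 1 / (1 + 239.88 + 4.7863) = 1/245.67 = 0.004071
[CO3²⁻] = α₂ × DIC = 0.004071 × 2.11 = 0.00859 mmol/L = 8.59 μmol/L

[CO3²⁻] = 8.59 μmol/L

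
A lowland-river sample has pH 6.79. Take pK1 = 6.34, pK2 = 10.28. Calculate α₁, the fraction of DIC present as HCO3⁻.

α₁ = 0.738

α₁ = 1 / (1 + [H⁺]/K1 + K2/[H⁺]) = 1 / (1 + 10^-0.45 + 10^-3.49)
   = 1 / (1 + 0.35481 + 0.00032359) = 1/1.3551 = 0.7379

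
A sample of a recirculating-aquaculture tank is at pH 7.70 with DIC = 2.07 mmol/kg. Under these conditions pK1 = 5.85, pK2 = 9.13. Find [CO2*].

[CO2*] = 0.0278 mmol/kg

α₀ = 1 / (1 + K1/[H⁺] + K1K2/[H⁺]²) = 1 / (1 + 10^+1.85 + 10^+0.42)
   = 1 / (1 + 70.795 + 2.6303) = 1/74.425 = 0.01344
[CO2*] = α₀ × DIC = 0.01344 × 2.07 = 0.0278 mmol/kg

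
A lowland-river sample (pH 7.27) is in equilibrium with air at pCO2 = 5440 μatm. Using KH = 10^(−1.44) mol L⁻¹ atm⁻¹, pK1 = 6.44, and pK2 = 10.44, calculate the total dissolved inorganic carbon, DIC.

[CO2*] = KH · pCO2 = 10^(−1.44) × 5440×10^-6 = 1.975×10^-4 mol/L
α₀ = 1/(1 + K1/[H⁺] + K1K2/[H⁺]²) = 1/(1 + 10^+0.83 + 10^-2.34) = 0.1288
DIC = [CO2*]/α₀ = 1.975×10^-4 / 0.1288 = 1.53 mmol/L

DIC = 1.53 mmol/L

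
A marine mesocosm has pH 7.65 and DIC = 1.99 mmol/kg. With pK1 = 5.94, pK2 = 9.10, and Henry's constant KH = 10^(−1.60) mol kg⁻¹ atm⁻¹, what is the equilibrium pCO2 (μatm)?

pCO2 = 1460 μatm

α₀ = 1 / (1 + K1/[H⁺] + K1K2/[H⁺]²) = 1 / (1 + 10^+1.71 + 10^+0.26)
   = 1 / (1 + 51.286 + 1.8197) = 1/54.106 = 0.01848
[CO2*] = α₀ × DIC = 0.01848 × 1.99 = 0.03678 mmol/kg
pCO2 = [CO2*]/KH = 3.678×10^-5 / 2.512×10^-2 = 1460 μatm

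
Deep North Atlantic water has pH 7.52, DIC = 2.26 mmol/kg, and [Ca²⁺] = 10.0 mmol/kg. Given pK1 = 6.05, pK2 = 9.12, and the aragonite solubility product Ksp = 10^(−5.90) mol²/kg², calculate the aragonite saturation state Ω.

Ω = 0.426

α₂ = 1 / (1 + [H⁺]/K2 + [H⁺]²/(K1K2)) = 1 / (1 + 10^+1.60 + 10^+0.13)
   = 1 / (1 + 39.811 + 1.3490) = 1/42.160 = 0.02372
[CO3²⁻] = α₂ × DIC = 0.02372 × 2.26 = 0.05361 mmol/kg
Ksp = 10^(−5.90) = 1.259×10^-6
Ω = [Ca²⁺][CO3²⁻]/Ksp = (10.0×10^-3)(5.361×10^-5) / 1.259×10^-6 = 0.426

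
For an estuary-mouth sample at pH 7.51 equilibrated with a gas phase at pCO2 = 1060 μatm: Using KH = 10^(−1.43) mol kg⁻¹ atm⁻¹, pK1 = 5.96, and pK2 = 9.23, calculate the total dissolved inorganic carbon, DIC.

DIC = 1.46 mmol/kg

[CO2*] = KH · pCO2 = 10^(−1.43) × 1060×10^-6 = 3.938×10^-5 mol/kg
α₀ = 1/(1 + K1/[H⁺] + K1K2/[H⁺]²) = 1/(1 + 10^+1.55 + 10^-0.17) = 0.02691
DIC = [CO2*]/α₀ = 3.938×10^-5 / 0.02691 = 1.46 mmol/kg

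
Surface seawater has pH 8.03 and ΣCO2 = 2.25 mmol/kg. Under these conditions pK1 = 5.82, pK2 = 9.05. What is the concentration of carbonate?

α₂ = 1 / (1 + [H⁺]/K2 + [H⁺]²/(K1K2)) = 1 / (1 + 10^+1.02 + 10^-1.19)
   = 1 / (1 + 10.471 + 0.064565) = 1/11.536 = 0.08669
[CO3²⁻] = α₂ × DIC = 0.08669 × 2.25 = 0.195 mmol/kg

[CO3²⁻] = 0.195 mmol/kg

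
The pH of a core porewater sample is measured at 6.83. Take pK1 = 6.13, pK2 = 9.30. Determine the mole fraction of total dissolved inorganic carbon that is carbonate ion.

α₂ = 1 / (1 + [H⁺]/K2 + [H⁺]²/(K1K2)) = 1 / (1 + 10^+2.47 + 10^+1.77)
   = 1 / (1 + 295.12 + 58.884) = 1/355.01 = 0.002817

α₂ = 0.00282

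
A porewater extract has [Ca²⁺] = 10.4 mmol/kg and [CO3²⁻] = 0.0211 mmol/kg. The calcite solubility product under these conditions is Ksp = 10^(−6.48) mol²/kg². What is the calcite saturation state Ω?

Ω = 0.663

Ksp = 10^(−6.48) = 3.311×10^-7
Ω = [Ca²⁺][CO3²⁻]/Ksp = (10.4×10^-3)(0.0211×10^-3) / 3.311×10^-7 = 0.663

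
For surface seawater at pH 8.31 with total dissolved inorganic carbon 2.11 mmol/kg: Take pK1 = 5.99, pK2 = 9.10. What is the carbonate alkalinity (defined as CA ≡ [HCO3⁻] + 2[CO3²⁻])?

CA = 2.39 mmol/kg

CA = [HCO3⁻] + 2[CO3²⁻] = (α₁ + 2α₂)·DIC
At pH 8.31: [H⁺]/K1 = 10^-2.32 = 0.0047863, K2/[H⁺] = 10^-0.79 = 0.16218
α₁ = 1/(1 + 0.0047863 + 0.16218) = 1/1.1670 = 0.8569; α₂ = α₁·K2/[H⁺] = 0.1390
α₁ + 2α₂ = 1.1349
CA = 1.1349 × 2.11 = 2.39 mmol/kg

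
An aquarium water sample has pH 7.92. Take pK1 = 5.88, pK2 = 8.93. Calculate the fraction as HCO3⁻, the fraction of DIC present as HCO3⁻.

α₁ = 1 / (1 + [H⁺]/K1 + K2/[H⁺]) = 1 / (1 + 10^-2.04 + 10^-1.01)
   = 1 / (1 + 0.0091201 + 0.097724) = 1/1.1068 = 0.9035

α₁ = 0.903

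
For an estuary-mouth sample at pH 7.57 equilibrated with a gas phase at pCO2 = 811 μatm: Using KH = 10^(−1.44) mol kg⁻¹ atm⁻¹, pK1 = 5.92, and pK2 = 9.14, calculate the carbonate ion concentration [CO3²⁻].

[CO3²⁻] = 0.0354 mmol/kg

[CO2*] = KH · pCO2 = 10^(−1.44) × 811×10^-6 = 2.945×10^-5 mol/kg
α₀ = 1/(1 + K1/[H⁺] + K1K2/[H⁺]²) = 1/(1 + 10^+1.65 + 10^+0.08) = 0.02134
DIC = [CO2*]/α₀ = 2.945×10^-5 / 0.02134 = 1.380 mmol/kg
[CO3²⁻] = α₂·DIC; α₂ = 0.02565, so [CO3²⁻] = 0.02565 × 1.380 = 0.0354 mmol/kg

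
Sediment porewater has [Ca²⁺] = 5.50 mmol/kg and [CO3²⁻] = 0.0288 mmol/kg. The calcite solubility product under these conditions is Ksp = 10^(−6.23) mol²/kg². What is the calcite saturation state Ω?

Ω = 0.269

Ksp = 10^(−6.23) = 5.888×10^-7
Ω = [Ca²⁺][CO3²⁻]/Ksp = (5.50×10^-3)(0.0288×10^-3) / 5.888×10^-7 = 0.269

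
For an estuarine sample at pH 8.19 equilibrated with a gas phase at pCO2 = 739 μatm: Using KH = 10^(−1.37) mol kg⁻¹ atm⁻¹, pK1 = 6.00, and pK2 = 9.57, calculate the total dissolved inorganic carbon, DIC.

DIC = 5.12 mmol/kg

[CO2*] = KH · pCO2 = 10^(−1.37) × 739×10^-6 = 3.152×10^-5 mol/kg
α₀ = 1/(1 + K1/[H⁺] + K1K2/[H⁺]²) = 1/(1 + 10^+2.19 + 10^+0.81) = 0.006160
DIC = [CO2*]/α₀ = 3.152×10^-5 / 0.006160 = 5.12 mmol/kg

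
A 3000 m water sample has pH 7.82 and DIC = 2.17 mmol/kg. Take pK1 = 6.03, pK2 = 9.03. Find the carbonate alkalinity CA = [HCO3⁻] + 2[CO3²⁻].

CA = [HCO3⁻] + 2[CO3²⁻] = (α₁ + 2α₂)·DIC
At pH 7.82: [H⁺]/K1 = 10^-1.79 = 0.016218, K2/[H⁺] = 10^-1.21 = 0.061660
α₁ = 1/(1 + 0.016218 + 0.061660) = 1/1.0779 = 0.9277; α₂ = α₁·K2/[H⁺] = 0.05720
α₁ + 2α₂ = 1.0422
CA = 1.0422 × 2.17 = 2.26 mmol/kg

CA = 2.26 mmol/kg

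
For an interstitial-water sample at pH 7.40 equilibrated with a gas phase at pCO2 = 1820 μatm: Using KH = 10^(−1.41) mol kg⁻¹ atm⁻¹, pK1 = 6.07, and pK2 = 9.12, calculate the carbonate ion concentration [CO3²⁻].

[CO2*] = KH · pCO2 = 10^(−1.41) × 1820×10^-6 = 7.081×10^-5 mol/kg
α₀ = 1/(1 + K1/[H⁺] + K1K2/[H⁺]²) = 1/(1 + 10^+1.33 + 10^-0.39) = 0.04388
DIC = [CO2*]/α₀ = 7.081×10^-5 / 0.04388 = 1.613 mmol/kg
[CO3²⁻] = α₂·DIC; α₂ = 0.01788, so [CO3²⁻] = 0.01788 × 1.613 = 0.0288 mmol/kg

[CO3²⁻] = 0.0288 mmol/kg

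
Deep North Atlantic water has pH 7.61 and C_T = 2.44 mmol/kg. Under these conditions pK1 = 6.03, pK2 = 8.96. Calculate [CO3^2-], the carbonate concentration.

α₂ = 1 / (1 + [H⁺]/K2 + [H⁺]²/(K1K2)) = 1 / (1 + 10^+1.35 + 10^-0.23)
   = 1 / (1 + 22.387 + 0.58884) = 1/23.976 = 0.04171
[CO3²⁻] = α₂ × DIC = 0.04171 × 2.44 = 0.102 mmol/kg

[CO3²⁻] = 0.102 mmol/kg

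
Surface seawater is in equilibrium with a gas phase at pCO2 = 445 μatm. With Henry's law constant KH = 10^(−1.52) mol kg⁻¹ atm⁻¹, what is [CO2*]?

[CO2*] = 13.4 μmol/kg

KH = 10^(−1.52) = 3.020×10^-2 mol kg⁻¹ atm⁻¹
[CO2*] = KH · pCO2 = 3.020×10^-2 × 445×10^-6 atm = 1.34×10^-5 mol/kg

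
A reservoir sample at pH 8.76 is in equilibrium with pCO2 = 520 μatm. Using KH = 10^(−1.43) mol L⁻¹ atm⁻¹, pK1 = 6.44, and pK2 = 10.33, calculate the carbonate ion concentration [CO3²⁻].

[CO3²⁻] = 0.109 mmol/L

[CO2*] = KH · pCO2 = 10^(−1.43) × 520×10^-6 = 1.932×10^-5 mol/L
α₀ = 1/(1 + K1/[H⁺] + K1K2/[H⁺]²) = 1/(1 + 10^+2.32 + 10^+0.75) = 0.004639
DIC = [CO2*]/α₀ = 1.932×10^-5 / 0.004639 = 4.164 mmol/L
[CO3²⁻] = α₂·DIC; α₂ = 0.02609, so [CO3²⁻] = 0.02609 × 4.164 = 0.109 mmol/L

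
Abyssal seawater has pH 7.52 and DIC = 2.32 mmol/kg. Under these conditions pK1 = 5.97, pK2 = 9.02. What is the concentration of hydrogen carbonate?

α₁ = 1 / (1 + [H⁺]/K1 + K2/[H⁺]) = 1 / (1 + 10^-1.55 + 10^-1.50)
   = 1 / (1 + 0.028184 + 0.031623) = 1/1.0598 = 0.9436
[HCO3⁻] = α₁ × DIC = 0.9436 × 2.32 = 2.19 mmol/kg

[HCO3⁻] = 2.19 mmol/kg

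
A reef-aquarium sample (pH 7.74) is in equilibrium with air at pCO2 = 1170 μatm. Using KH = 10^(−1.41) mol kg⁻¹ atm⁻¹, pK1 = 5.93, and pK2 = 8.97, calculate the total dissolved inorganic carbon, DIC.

DIC = 3.16 mmol/kg

[CO2*] = KH · pCO2 = 10^(−1.41) × 1170×10^-6 = 4.552×10^-5 mol/kg
α₀ = 1/(1 + K1/[H⁺] + K1K2/[H⁺]²) = 1/(1 + 10^+1.81 + 10^+0.58) = 0.01442
DIC = [CO2*]/α₀ = 4.552×10^-5 / 0.01442 = 3.16 mmol/kg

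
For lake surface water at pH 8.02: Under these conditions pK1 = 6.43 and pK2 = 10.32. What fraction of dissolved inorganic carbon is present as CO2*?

α₀ = 1 / (1 + K1/[H⁺] + K1K2/[H⁺]²) = 1 / (1 + 10^+1.59 + 10^-0.71)
   = 1 / (1 + 38.905 + 0.19498) = 1/40.099 = 0.02494

α₀ = 0.0249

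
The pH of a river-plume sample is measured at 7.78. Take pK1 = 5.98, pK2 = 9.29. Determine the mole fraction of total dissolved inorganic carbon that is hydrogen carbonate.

α₁ = 0.955

α₁ = 1 / (1 + [H⁺]/K1 + K2/[H⁺]) = 1 / (1 + 10^-1.80 + 10^-1.51)
   = 1 / (1 + 0.015849 + 0.030903) = 1/1.0468 = 0.9553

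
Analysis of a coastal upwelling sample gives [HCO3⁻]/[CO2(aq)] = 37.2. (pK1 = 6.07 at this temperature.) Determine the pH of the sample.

pH = 7.64

From K1 = [H⁺][HCO3⁻]/[CO2(aq)]:  pH = pK1 + log₁₀([HCO3⁻]/[CO2(aq)])
log₁₀(37.2) = +1.571
pH = 6.07 + (+1.571) = 7.64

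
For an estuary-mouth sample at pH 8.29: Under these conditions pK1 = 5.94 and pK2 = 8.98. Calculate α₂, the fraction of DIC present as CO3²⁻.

α₂ = 1 / (1 + [H⁺]/K2 + [H⁺]²/(K1K2)) = 1 / (1 + 10^+0.69 + 10^-1.66)
   = 1 / (1 + 4.8978 + 0.021878) = 1/5.9197 = 0.1689

α₂ = 0.169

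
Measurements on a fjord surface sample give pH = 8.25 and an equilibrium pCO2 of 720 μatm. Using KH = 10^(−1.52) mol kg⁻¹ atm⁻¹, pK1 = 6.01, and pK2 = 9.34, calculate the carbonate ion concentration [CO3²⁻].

[CO2*] = KH · pCO2 = 10^(−1.52) × 720×10^-6 = 2.174×10^-5 mol/kg
α₀ = 1/(1 + K1/[H⁺] + K1K2/[H⁺]²) = 1/(1 + 10^+2.24 + 10^+1.15) = 0.005294
DIC = [CO2*]/α₀ = 2.174×10^-5 / 0.005294 = 4.107 mmol/kg
[CO3²⁻] = α₂·DIC; α₂ = 0.07477, so [CO3²⁻] = 0.07477 × 4.107 = 0.307 mmol/kg

[CO3²⁻] = 0.307 mmol/kg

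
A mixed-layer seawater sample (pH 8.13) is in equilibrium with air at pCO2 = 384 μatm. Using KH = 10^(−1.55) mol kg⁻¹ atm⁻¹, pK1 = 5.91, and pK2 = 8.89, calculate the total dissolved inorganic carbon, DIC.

[CO2*] = KH · pCO2 = 10^(−1.55) × 384×10^-6 = 1.082×10^-5 mol/kg
α₀ = 1/(1 + K1/[H⁺] + K1K2/[H⁺]²) = 1/(1 + 10^+2.22 + 10^+1.46) = 0.005107
DIC = [CO2*]/α₀ = 1.082×10^-5 / 0.005107 = 2.12 mmol/kg

DIC = 2.12 mmol/kg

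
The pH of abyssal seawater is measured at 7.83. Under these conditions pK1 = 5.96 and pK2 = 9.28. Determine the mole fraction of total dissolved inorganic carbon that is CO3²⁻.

α₂ = 0.0338

α₂ = 1 / (1 + [H⁺]/K2 + [H⁺]²/(K1K2)) = 1 / (1 + 10^+1.45 + 10^-0.42)
   = 1 / (1 + 28.184 + 0.38019) = 1/29.564 = 0.03382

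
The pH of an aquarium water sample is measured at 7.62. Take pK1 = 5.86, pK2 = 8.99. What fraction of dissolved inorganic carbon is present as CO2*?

α₀ = 0.0164

α₀ = 1 / (1 + K1/[H⁺] + K1K2/[H⁺]²) = 1 / (1 + 10^+1.76 + 10^+0.39)
   = 1 / (1 + 57.544 + 2.4547) = 1/60.999 = 0.01639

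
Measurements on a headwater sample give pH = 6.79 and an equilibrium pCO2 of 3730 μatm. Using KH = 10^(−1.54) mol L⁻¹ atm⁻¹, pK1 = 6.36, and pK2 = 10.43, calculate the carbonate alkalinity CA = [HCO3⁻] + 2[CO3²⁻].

[CO2*] = KH · pCO2 = 10^(−1.54) × 3730×10^-6 = 1.076×10^-4 mol/L
α₀ = 1/(1 + K1/[H⁺] + K1K2/[H⁺]²) = 1/(1 + 10^+0.43 + 10^-3.21) = 0.2708
DIC = [CO2*]/α₀ = 1.076×10^-4 / 0.2708 = 0.3972 mmol/L
CA = (α₁ + 2α₂)·DIC = (0.7290 + 2×0.0001670) × 0.3972 = 0.290 mmol/L

CA = 0.290 mmol/L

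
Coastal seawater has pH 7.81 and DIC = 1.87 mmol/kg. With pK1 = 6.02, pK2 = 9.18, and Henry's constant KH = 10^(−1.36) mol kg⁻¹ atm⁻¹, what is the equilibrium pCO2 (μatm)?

pCO2 = 656 μatm

α₀ = 1 / (1 + K1/[H⁺] + K1K2/[H⁺]²) = 1 / (1 + 10^+1.79 + 10^+0.42)
   = 1 / (1 + 61.660 + 2.6303) = 1/65.290 = 0.01532
[CO2*] = α₀ × DIC = 0.01532 × 1.87 = 0.02864 mmol/kg
pCO2 = [CO2*]/KH = 2.864×10^-5 / 4.365×10^-2 = 656 μatm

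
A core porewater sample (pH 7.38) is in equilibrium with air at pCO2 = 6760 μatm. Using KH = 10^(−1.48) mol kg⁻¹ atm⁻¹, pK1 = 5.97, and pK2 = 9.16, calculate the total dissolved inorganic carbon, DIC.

[CO2*] = KH · pCO2 = 10^(−1.48) × 6760×10^-6 = 2.238×10^-4 mol/kg
α₀ = 1/(1 + K1/[H⁺] + K1K2/[H⁺]²) = 1/(1 + 10^+1.41 + 10^-0.37) = 0.03686
DIC = [CO2*]/α₀ = 2.238×10^-4 / 0.03686 = 6.07 mmol/kg

DIC = 6.07 mmol/kg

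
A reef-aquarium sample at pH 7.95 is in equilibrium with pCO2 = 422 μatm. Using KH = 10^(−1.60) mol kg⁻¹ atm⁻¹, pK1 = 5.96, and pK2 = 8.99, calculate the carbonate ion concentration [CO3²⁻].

[CO2*] = KH · pCO2 = 10^(−1.60) × 422×10^-6 = 1.060×10^-5 mol/kg
α₀ = 1/(1 + K1/[H⁺] + K1K2/[H⁺]²) = 1/(1 + 10^+1.99 + 10^+0.95) = 0.009291
DIC = [CO2*]/α₀ = 1.060×10^-5 / 0.009291 = 1.141 mmol/kg
[CO3²⁻] = α₂·DIC; α₂ = 0.08280, so [CO3²⁻] = 0.08280 × 1.141 = 0.0945 mmol/kg

[CO3²⁻] = 0.0945 mmol/kg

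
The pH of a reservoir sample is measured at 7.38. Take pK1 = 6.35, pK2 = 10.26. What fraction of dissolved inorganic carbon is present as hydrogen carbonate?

α₁ = 1 / (1 + [H⁺]/K1 + K2/[H⁺]) = 1 / (1 + 10^-1.03 + 10^-2.88)
   = 1 / (1 + 0.093325 + 0.0013183) = 1/1.0946 = 0.9135

α₁ = 0.914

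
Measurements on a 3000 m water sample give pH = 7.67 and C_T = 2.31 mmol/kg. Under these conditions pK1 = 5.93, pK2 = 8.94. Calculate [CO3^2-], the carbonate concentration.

α₂ = 1 / (1 + [H⁺]/K2 + [H⁺]²/(K1K2)) = 1 / (1 + 10^+1.27 + 10^-0.47)
   = 1 / (1 + 18.621 + 0.33884) = 1/19.960 = 0.05010
[CO3²⁻] = α₂ × DIC = 0.05010 × 2.31 = 0.116 mmol/kg

[CO3²⁻] = 0.116 mmol/kg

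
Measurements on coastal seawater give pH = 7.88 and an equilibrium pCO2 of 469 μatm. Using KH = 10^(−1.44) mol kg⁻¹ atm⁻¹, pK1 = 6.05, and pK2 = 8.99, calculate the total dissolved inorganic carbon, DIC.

DIC = 1.26 mmol/kg

[CO2*] = KH · pCO2 = 10^(−1.44) × 469×10^-6 = 1.703×10^-5 mol/kg
α₀ = 1/(1 + K1/[H⁺] + K1K2/[H⁺]²) = 1/(1 + 10^+1.83 + 10^+0.72) = 0.01354
DIC = [CO2*]/α₀ = 1.703×10^-5 / 0.01354 = 1.26 mmol/kg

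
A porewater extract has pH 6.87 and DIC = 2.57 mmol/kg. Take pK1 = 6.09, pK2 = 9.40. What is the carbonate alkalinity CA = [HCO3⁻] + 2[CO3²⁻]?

CA = [HCO3⁻] + 2[CO3²⁻] = (α₁ + 2α₂)·DIC
At pH 6.87: [H⁺]/K1 = 10^-0.78 = 0.16596, K2/[H⁺] = 10^-2.53 = 0.0029512
α₁ = 1/(1 + 0.16596 + 0.0029512) = 1/1.1689 = 0.8555; α₂ = α₁·K2/[H⁺] = 0.002525
α₁ + 2α₂ = 0.8605
CA = 0.8605 × 2.57 = 2.21 mmol/kg

CA = 2.21 mmol/kg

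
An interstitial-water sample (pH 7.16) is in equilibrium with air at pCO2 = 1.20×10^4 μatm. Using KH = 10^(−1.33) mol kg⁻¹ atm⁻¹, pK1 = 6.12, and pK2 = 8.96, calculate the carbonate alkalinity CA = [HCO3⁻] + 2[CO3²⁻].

CA = 6.35 mmol/kg

[CO2*] = KH · pCO2 = 10^(−1.33) × 1.20×10^4×10^-6 = 5.613×10^-4 mol/kg
α₀ = 1/(1 + K1/[H⁺] + K1K2/[H⁺]²) = 1/(1 + 10^+1.04 + 10^-0.76) = 0.08238
DIC = [CO2*]/α₀ = 5.613×10^-4 / 0.08238 = 6.813 mmol/kg
CA = (α₁ + 2α₂)·DIC = (0.9033 + 2×0.01432) × 6.813 = 6.35 mmol/kg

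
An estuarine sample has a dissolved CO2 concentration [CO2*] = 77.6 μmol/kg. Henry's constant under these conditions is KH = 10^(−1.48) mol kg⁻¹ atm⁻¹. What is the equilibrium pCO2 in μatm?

KH = 10^(−1.48) = 3.311×10^-2 mol kg⁻¹ atm⁻¹
pCO2 = [CO2*]/KH = 77.6×10^-6 / 3.311×10^-2 = 2.34×10^-3 atm = 2340 μatm

pCO2 = 2340 μatm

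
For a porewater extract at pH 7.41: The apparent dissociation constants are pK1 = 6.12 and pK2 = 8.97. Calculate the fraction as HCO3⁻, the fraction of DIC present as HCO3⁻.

α₁ = 1 / (1 + [H⁺]/K1 + K2/[H⁺]) = 1 / (1 + 10^-1.29 + 10^-1.56)
   = 1 / (1 + 0.051286 + 0.027542) = 1/1.0788 = 0.9269

α₁ = 0.927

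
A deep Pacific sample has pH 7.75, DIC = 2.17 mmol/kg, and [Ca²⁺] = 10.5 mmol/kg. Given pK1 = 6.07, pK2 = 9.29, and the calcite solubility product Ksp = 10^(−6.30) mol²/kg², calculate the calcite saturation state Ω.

α₂ = 1 / (1 + [H⁺]/K2 + [H⁺]²/(K1K2)) = 1 / (1 + 10^+1.54 + 10^-0.14)
   = 1 / (1 + 34.674 + 0.72444) = 1/36.398 = 0.02747
[CO3²⁻] = α₂ × DIC = 0.02747 × 2.17 = 0.05962 mmol/kg
Ksp = 10^(−6.30) = 5.012×10^-7
Ω = [Ca²⁺][CO3²⁻]/Ksp = (10.5×10^-3)(5.962×10^-5) / 5.012×10^-7 = 1.25

Ω = 1.25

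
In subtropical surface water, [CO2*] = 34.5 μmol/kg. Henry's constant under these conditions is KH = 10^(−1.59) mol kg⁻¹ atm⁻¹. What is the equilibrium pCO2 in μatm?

pCO2 = 1340 μatm

KH = 10^(−1.59) = 2.570×10^-2 mol kg⁻¹ atm⁻¹
pCO2 = [CO2*]/KH = 34.5×10^-6 / 2.570×10^-2 = 1.34×10^-3 atm = 1340 μatm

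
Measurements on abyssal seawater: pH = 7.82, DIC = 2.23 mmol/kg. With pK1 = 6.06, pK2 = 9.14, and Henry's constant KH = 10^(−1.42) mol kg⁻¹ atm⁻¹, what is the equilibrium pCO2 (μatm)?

α₀ = 1 / (1 + K1/[H⁺] + K1K2/[H⁺]²) = 1 / (1 + 10^+1.76 + 10^+0.44)
   = 1 / (1 + 57.544 + 2.7542) = 1/61.298 = 0.01631
[CO2*] = α₀ × DIC = 0.01631 × 2.23 = 0.03638 mmol/kg
pCO2 = [CO2*]/KH = 3.638×10^-5 / 3.802×10^-2 = 957 μatm

pCO2 = 957 μatm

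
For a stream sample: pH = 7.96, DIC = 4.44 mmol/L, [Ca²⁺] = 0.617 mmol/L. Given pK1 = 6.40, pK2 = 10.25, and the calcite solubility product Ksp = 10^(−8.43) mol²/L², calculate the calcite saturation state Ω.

α₂ = 1 / (1 + [H⁺]/K2 + [H⁺]²/(K1K2)) = 1 / (1 + 10^+2.29 + 10^+0.73)
   = 1 / (1 + 194.98 + 5.3703) = 1/201.35 = 0.004966
[CO3²⁻] = α₂ × DIC = 0.004966 × 4.44 = 0.02205 mmol/L
Ksp = 10^(−8.43) = 3.715×10^-9
Ω = [Ca²⁺][CO3²⁻]/Ksp = (0.617×10^-3)(2.205×10^-5) / 3.715×10^-9 = 3.66

Ω = 3.66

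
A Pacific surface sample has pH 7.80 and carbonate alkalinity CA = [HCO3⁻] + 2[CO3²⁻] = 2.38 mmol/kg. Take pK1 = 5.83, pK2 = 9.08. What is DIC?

CA = [HCO3⁻] + 2[CO3²⁻] = (α₁ + 2α₂)·DIC
At pH 7.80: [H⁺]/K1 = 10^-1.97 = 0.010715, K2/[H⁺] = 10^-1.28 = 0.052481
α₁ = 1/(1 + 0.010715 + 0.052481) = 1/1.0632 = 0.9406; α₂ = α₁·K2/[H⁺] = 0.04936
α₁ + 2α₂ = 1.0393
DIC = CA / (α₁ + 2α₂) = 2.38 / 1.0393 = 2.29 mmol/kg

DIC = 2.29 mmol/kg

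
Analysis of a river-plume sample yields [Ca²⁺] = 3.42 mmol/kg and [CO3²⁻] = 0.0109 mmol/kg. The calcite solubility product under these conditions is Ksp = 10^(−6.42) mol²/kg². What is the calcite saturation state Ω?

Ω = 0.0981

Ksp = 10^(−6.42) = 3.802×10^-7
Ω = [Ca²⁺][CO3²⁻]/Ksp = (3.42×10^-3)(0.0109×10^-3) / 3.802×10^-7 = 0.0981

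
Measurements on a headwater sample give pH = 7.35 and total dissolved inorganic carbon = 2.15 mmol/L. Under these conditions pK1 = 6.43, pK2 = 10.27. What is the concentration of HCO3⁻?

[HCO3⁻] = 1.92 mmol/L

α₁ = 1 / (1 + [H⁺]/K1 + K2/[H⁺]) = 1 / (1 + 10^-0.92 + 10^-2.92)
   = 1 / (1 + 0.12023 + 0.0012023) = 1/1.1214 = 0.8917
[HCO3⁻] = α₁ × DIC = 0.8917 × 2.15 = 1.92 mmol/L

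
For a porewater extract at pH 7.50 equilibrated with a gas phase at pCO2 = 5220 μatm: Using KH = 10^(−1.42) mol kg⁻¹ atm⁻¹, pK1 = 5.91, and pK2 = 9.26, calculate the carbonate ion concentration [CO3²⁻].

[CO3²⁻] = 0.134 mmol/kg

[CO2*] = KH · pCO2 = 10^(−1.42) × 5220×10^-6 = 1.985×10^-4 mol/kg
α₀ = 1/(1 + K1/[H⁺] + K1K2/[H⁺]²) = 1/(1 + 10^+1.59 + 10^-0.17) = 0.02464
DIC = [CO2*]/α₀ = 1.985×10^-4 / 0.02464 = 8.054 mmol/kg
[CO3²⁻] = α₂·DIC; α₂ = 0.01666, so [CO3²⁻] = 0.01666 × 8.054 = 0.134 mmol/kg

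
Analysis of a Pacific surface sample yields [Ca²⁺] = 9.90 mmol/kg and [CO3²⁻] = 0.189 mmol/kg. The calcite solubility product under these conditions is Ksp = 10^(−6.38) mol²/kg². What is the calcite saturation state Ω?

Ω = 4.49

Ksp = 10^(−6.38) = 4.169×10^-7
Ω = [Ca²⁺][CO3²⁻]/Ksp = (9.90×10^-3)(0.189×10^-3) / 4.169×10^-7 = 4.49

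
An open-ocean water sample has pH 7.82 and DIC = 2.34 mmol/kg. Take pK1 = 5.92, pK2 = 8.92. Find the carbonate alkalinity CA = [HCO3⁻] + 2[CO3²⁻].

CA = [HCO3⁻] + 2[CO3²⁻] = (α₁ + 2α₂)·DIC
At pH 7.82: [H⁺]/K1 = 10^-1.90 = 0.012589, K2/[H⁺] = 10^-1.10 = 0.079433
α₁ = 1/(1 + 0.012589 + 0.079433) = 1/1.0920 = 0.9157; α₂ = α₁·K2/[H⁺] = 0.07274
α₁ + 2α₂ = 1.0612
CA = 1.0612 × 2.34 = 2.48 mmol/kg

CA = 2.48 mmol/kg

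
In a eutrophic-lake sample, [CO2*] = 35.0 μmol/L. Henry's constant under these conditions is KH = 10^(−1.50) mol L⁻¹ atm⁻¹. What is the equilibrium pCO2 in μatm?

pCO2 = 1110 μatm

KH = 10^(−1.50) = 3.162×10^-2 mol L⁻¹ atm⁻¹
pCO2 = [CO2*]/KH = 35.0×10^-6 / 3.162×10^-2 = 1.11×10^-3 atm = 1110 μatm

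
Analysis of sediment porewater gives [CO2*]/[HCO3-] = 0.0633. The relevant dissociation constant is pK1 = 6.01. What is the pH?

From K1 = [H⁺][HCO3-]/[CO2*]:  pH = pK1 − log₁₀([CO2*]/[HCO3-])
log₁₀(0.0633) = -1.199
pH = 6.01 − (-1.199) = 7.21

pH = 7.21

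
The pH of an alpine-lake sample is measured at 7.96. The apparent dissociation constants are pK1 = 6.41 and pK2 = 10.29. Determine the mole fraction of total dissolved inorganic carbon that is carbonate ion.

α₂ = 1 / (1 + [H⁺]/K2 + [H⁺]²/(K1K2)) = 1 / (1 + 10^+2.33 + 10^+0.78)
   = 1 / (1 + 213.80 + 6.0256) = 1/220.82 = 0.004529

α₂ = 0.00453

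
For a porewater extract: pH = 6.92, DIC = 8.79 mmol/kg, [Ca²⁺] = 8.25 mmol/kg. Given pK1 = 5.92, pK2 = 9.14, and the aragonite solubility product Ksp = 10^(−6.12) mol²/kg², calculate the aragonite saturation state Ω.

α₂ = 1 / (1 + [H⁺]/K2 + [H⁺]²/(K1K2)) = 1 / (1 + 10^+2.22 + 10^+1.22)
   = 1 / (1 + 165.96 + 16.596) = 1/183.55 = 0.005448
[CO3²⁻] = α₂ × DIC = 0.005448 × 8.79 = 0.04789 mmol/kg
Ksp = 10^(−6.12) = 7.586×10^-7
Ω = [Ca²⁺][CO3²⁻]/Ksp = (8.25×10^-3)(4.789×10^-5) / 7.586×10^-7 = 0.521

Ω = 0.521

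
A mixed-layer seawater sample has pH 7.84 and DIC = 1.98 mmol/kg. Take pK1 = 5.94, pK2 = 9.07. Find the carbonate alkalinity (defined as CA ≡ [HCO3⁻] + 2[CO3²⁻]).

CA = [HCO3⁻] + 2[CO3²⁻] = (α₁ + 2α₂)·DIC
At pH 7.84: [H⁺]/K1 = 10^-1.90 = 0.012589, K2/[H⁺] = 10^-1.23 = 0.058884
α₁ = 1/(1 + 0.012589 + 0.058884) = 1/1.0715 = 0.9333; α₂ = α₁·K2/[H⁺] = 0.05496
α₁ + 2α₂ = 1.0432
CA = 1.0432 × 1.98 = 2.07 mmol/kg

CA = 2.07 mmol/kg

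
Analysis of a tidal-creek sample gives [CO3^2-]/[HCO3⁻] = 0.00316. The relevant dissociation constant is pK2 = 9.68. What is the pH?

From K2 = [H⁺][CO3^2-]/[HCO3⁻]:  pH = pK2 + log₁₀([CO3^2-]/[HCO3⁻])
log₁₀(0.00316) = -2.500
pH = 9.68 + (-2.500) = 7.18

pH = 7.18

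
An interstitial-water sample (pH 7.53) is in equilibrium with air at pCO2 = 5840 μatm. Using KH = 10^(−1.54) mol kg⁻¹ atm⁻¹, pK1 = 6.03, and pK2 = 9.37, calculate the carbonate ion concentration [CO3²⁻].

[CO3²⁻] = 0.0770 mmol/kg

[CO2*] = KH · pCO2 = 10^(−1.54) × 5840×10^-6 = 1.684×10^-4 mol/kg
α₀ = 1/(1 + K1/[H⁺] + K1K2/[H⁺]²) = 1/(1 + 10^+1.50 + 10^-0.34) = 0.03023
DIC = [CO2*]/α₀ = 1.684×10^-4 / 0.03023 = 5.572 mmol/kg
[CO3²⁻] = α₂·DIC; α₂ = 0.01382, so [CO3²⁻] = 0.01382 × 5.572 = 0.0770 mmol/kg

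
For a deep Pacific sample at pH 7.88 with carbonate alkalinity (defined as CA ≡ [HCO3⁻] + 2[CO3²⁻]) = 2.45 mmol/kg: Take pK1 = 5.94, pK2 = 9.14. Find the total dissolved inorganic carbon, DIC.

DIC = 2.35 mmol/kg

CA = [HCO3⁻] + 2[CO3²⁻] = (α₁ + 2α₂)·DIC
At pH 7.88: [H⁺]/K1 = 10^-1.94 = 0.011482, K2/[H⁺] = 10^-1.26 = 0.054954
α₁ = 1/(1 + 0.011482 + 0.054954) = 1/1.0664 = 0.9377; α₂ = α₁·K2/[H⁺] = 0.05153
α₁ + 2α₂ = 1.0408
DIC = CA / (α₁ + 2α₂) = 2.45 / 1.0408 = 2.35 mmol/kg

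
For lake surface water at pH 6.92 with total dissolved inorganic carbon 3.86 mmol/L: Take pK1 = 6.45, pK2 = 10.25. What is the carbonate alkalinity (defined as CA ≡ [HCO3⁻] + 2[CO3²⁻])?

CA = 2.88 mmol/L

CA = [HCO3⁻] + 2[CO3²⁻] = (α₁ + 2α₂)·DIC
At pH 6.92: [H⁺]/K1 = 10^-0.47 = 0.33884, K2/[H⁺] = 10^-3.33 = 0.00046774
α₁ = 1/(1 + 0.33884 + 0.00046774) = 1/1.3393 = 0.7467; α₂ = α₁·K2/[H⁺] = 0.0003492
α₁ + 2α₂ = 0.7474
CA = 0.7474 × 3.86 = 2.88 mmol/L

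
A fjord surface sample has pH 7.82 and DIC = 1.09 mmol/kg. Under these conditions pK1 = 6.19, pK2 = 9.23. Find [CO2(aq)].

[CO2*] = 0.0241 mmol/kg

α₀ = 1 / (1 + K1/[H⁺] + K1K2/[H⁺]²) = 1 / (1 + 10^+1.63 + 10^+0.22)
   = 1 / (1 + 42.658 + 1.6596) = 1/45.318 = 0.02207
[CO2*] = α₀ × DIC = 0.02207 × 1.09 = 0.0241 mmol/kg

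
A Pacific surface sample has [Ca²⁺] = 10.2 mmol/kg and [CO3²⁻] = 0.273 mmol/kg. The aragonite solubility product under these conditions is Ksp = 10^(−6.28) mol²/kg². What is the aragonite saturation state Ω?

Ksp = 10^(−6.28) = 5.248×10^-7
Ω = [Ca²⁺][CO3²⁻]/Ksp = (10.2×10^-3)(0.273×10^-3) / 5.248×10^-7 = 5.31

Ω = 5.31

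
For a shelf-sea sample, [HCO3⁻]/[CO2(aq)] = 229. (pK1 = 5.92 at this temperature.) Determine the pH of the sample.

From K1 = [H⁺][HCO3⁻]/[CO2(aq)]:  pH = pK1 + log₁₀([HCO3⁻]/[CO2(aq)])
log₁₀(229) = +2.360
pH = 5.92 + (+2.360) = 8.28

pH = 8.28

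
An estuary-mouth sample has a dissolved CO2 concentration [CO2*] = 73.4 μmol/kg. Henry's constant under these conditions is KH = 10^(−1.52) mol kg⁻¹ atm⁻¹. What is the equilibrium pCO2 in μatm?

pCO2 = 2430 μatm

KH = 10^(−1.52) = 3.020×10^-2 mol kg⁻¹ atm⁻¹
pCO2 = [CO2*]/KH = 73.4×10^-6 / 3.020×10^-2 = 2.43×10^-3 atm = 2430 μatm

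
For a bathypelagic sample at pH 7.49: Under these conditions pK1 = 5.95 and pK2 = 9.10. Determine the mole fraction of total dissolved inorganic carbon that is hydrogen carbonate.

α₁ = 1 / (1 + [H⁺]/K1 + K2/[H⁺]) = 1 / (1 + 10^-1.54 + 10^-1.61)
   = 1 / (1 + 0.028840 + 0.024547) = 1/1.0534 = 0.9493

α₁ = 0.949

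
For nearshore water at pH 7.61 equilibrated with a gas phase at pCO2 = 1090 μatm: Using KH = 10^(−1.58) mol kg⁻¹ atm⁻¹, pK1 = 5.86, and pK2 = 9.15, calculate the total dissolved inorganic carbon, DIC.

[CO2*] = KH · pCO2 = 10^(−1.58) × 1090×10^-6 = 2.867×10^-5 mol/kg
α₀ = 1/(1 + K1/[H⁺] + K1K2/[H⁺]²) = 1/(1 + 10^+1.75 + 10^+0.21) = 0.01699
DIC = [CO2*]/α₀ = 2.867×10^-5 / 0.01699 = 1.69 mmol/kg

DIC = 1.69 mmol/kg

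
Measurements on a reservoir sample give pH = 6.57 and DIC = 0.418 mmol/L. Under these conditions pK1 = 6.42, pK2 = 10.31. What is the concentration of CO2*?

[CO2*] = 0.173 mmol/L

α₀ = 1 / (1 + K1/[H⁺] + K1K2/[H⁺]²) = 1 / (1 + 10^+0.15 + 10^-3.59)
   = 1 / (1 + 1.4125 + 0.00025704) = 1/2.4128 = 0.4145
[CO2*] = α₀ × DIC = 0.4145 × 0.418 = 0.173 mmol/L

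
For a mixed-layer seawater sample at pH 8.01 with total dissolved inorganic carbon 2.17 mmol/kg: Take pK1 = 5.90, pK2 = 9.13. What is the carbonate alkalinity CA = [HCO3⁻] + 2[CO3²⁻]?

CA = 2.31 mmol/kg

CA = [HCO3⁻] + 2[CO3²⁻] = (α₁ + 2α₂)·DIC
At pH 8.01: [H⁺]/K1 = 10^-2.11 = 0.0077625, K2/[H⁺] = 10^-1.12 = 0.075858
α₁ = 1/(1 + 0.0077625 + 0.075858) = 1/1.0836 = 0.9228; α₂ = α₁·K2/[H⁺] = 0.07000
α₁ + 2α₂ = 1.0628
CA = 1.0628 × 2.17 = 2.31 mmol/kg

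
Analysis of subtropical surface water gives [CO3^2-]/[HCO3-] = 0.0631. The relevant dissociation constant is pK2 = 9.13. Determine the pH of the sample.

pH = 7.93

From K2 = [H⁺][CO3^2-]/[HCO3-]:  pH = pK2 + log₁₀([CO3^2-]/[HCO3-])
log₁₀(0.0631) = -1.200
pH = 9.13 + (-1.200) = 7.93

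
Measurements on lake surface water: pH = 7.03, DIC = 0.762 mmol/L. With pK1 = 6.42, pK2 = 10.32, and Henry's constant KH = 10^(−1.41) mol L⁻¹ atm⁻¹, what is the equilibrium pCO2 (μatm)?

α₀ = 1 / (1 + K1/[H⁺] + K1K2/[H⁺]²) = 1 / (1 + 10^+0.61 + 10^-2.68)
   = 1 / (1 + 4.0738 + 0.0020893) = 1/5.0759 = 0.1970
[CO2*] = α₀ × DIC = 0.1970 × 0.762 = 0.1501 mmol/L
pCO2 = [CO2*]/KH = 1.501×10^-4 / 3.890×10^-2 = 3860 μatm

pCO2 = 3860 μatm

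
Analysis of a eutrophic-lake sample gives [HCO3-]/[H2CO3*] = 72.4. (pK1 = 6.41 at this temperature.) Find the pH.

pH = 8.27

From K1 = [H⁺][HCO3-]/[H2CO3*]:  pH = pK1 + log₁₀([HCO3-]/[H2CO3*])
log₁₀(72.4) = +1.860
pH = 6.41 + (+1.860) = 8.27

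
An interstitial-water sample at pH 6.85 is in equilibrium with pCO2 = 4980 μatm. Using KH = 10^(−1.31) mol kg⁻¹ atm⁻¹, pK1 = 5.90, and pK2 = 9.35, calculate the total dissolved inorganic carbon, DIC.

DIC = 2.42 mmol/kg

[CO2*] = KH · pCO2 = 10^(−1.31) × 4980×10^-6 = 2.439×10^-4 mol/kg
α₀ = 1/(1 + K1/[H⁺] + K1K2/[H⁺]²) = 1/(1 + 10^+0.95 + 10^-1.55) = 0.1006
DIC = [CO2*]/α₀ = 2.439×10^-4 / 0.1006 = 2.42 mmol/kg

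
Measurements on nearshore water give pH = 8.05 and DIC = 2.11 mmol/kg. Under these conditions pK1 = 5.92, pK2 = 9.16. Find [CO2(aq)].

[CO2*] = 14.4 μmol/kg

α₀ = 1 / (1 + K1/[H⁺] + K1K2/[H⁺]²) = 1 / (1 + 10^+2.13 + 10^+1.02)
   = 1 / (1 + 134.90 + 10.471) = 1/146.37 = 0.006832
[CO2*] = α₀ × DIC = 0.006832 × 2.11 = 0.0144 mmol/kg = 14.4 μmol/kg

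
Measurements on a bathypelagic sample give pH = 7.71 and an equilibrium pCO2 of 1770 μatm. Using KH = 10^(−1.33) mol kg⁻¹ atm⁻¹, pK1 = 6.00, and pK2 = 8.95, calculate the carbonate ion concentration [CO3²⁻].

[CO3²⁻] = 0.244 mmol/kg

[CO2*] = KH · pCO2 = 10^(−1.33) × 1770×10^-6 = 8.279×10^-5 mol/kg
α₀ = 1/(1 + K1/[H⁺] + K1K2/[H⁺]²) = 1/(1 + 10^+1.71 + 10^+0.47) = 0.01810
DIC = [CO2*]/α₀ = 8.279×10^-5 / 0.01810 = 4.573 mmol/kg
[CO3²⁻] = α₂·DIC; α₂ = 0.05343, so [CO3²⁻] = 0.05343 × 4.573 = 0.244 mmol/kg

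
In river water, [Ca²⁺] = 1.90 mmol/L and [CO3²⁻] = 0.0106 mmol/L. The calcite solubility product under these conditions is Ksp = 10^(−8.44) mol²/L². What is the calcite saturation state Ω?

Ω = 5.55

Ksp = 10^(−8.44) = 3.631×10^-9
Ω = [Ca²⁺][CO3²⁻]/Ksp = (1.90×10^-3)(0.0106×10^-3) / 3.631×10^-9 = 5.55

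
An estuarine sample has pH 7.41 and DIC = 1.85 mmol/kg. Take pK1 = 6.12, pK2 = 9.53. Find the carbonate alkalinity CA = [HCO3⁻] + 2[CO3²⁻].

CA = 1.77 mmol/kg

CA = [HCO3⁻] + 2[CO3²⁻] = (α₁ + 2α₂)·DIC
At pH 7.41: [H⁺]/K1 = 10^-1.29 = 0.051286, K2/[H⁺] = 10^-2.12 = 0.0075858
α₁ = 1/(1 + 0.051286 + 0.0075858) = 1/1.0589 = 0.9444; α₂ = α₁·K2/[H⁺] = 0.007164
α₁ + 2α₂ = 0.9587
CA = 0.9587 × 1.85 = 1.77 mmol/kg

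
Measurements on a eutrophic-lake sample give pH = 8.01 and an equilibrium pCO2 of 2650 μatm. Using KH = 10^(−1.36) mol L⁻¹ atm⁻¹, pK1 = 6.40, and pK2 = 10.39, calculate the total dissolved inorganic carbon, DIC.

DIC = 4.85 mmol/L

[CO2*] = KH · pCO2 = 10^(−1.36) × 2650×10^-6 = 1.157×10^-4 mol/L
α₀ = 1/(1 + K1/[H⁺] + K1K2/[H⁺]²) = 1/(1 + 10^+1.61 + 10^-0.77) = 0.02386
DIC = [CO2*]/α₀ = 1.157×10^-4 / 0.02386 = 4.85 mmol/L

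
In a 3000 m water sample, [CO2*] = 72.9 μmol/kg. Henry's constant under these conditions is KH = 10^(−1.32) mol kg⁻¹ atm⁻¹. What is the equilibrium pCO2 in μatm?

KH = 10^(−1.32) = 4.786×10^-2 mol kg⁻¹ atm⁻¹
pCO2 = [CO2*]/KH = 72.9×10^-6 / 4.786×10^-2 = 1.52×10^-3 atm = 1520 μatm

pCO2 = 1520 μatm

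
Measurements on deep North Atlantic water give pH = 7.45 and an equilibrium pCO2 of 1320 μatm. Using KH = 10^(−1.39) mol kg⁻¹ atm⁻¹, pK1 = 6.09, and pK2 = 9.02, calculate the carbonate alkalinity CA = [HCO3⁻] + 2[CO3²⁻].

CA = 1.30 mmol/kg

[CO2*] = KH · pCO2 = 10^(−1.39) × 1320×10^-6 = 5.377×10^-5 mol/kg
α₀ = 1/(1 + K1/[H⁺] + K1K2/[H⁺]²) = 1/(1 + 10^+1.36 + 10^-0.21) = 0.04077
DIC = [CO2*]/α₀ = 5.377×10^-5 / 0.04077 = 1.319 mmol/kg
CA = (α₁ + 2α₂)·DIC = (0.9341 + 2×0.02514) × 1.319 = 1.30 mmol/kg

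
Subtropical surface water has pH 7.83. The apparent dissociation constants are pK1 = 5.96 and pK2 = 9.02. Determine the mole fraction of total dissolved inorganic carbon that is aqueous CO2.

α₀ = 1 / (1 + K1/[H⁺] + K1K2/[H⁺]²) = 1 / (1 + 10^+1.87 + 10^+0.68)
   = 1 / (1 + 74.131 + 4.7863) = 1/79.917 = 0.01251

α₀ = 0.0125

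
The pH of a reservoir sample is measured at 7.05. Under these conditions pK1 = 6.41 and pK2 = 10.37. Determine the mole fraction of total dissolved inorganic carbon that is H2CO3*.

α₀ = 1 / (1 + K1/[H⁺] + K1K2/[H⁺]²) = 1 / (1 + 10^+0.64 + 10^-2.68)
   = 1 / (1 + 4.3652 + 0.0020893) = 1/5.3672 = 0.1863

α₀ = 0.186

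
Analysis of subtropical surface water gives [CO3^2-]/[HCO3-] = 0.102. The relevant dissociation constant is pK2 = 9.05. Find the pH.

pH = 8.06

From K2 = [H⁺][CO3^2-]/[HCO3-]:  pH = pK2 + log₁₀([CO3^2-]/[HCO3-])
log₁₀(0.102) = -0.991
pH = 9.05 + (-0.991) = 8.06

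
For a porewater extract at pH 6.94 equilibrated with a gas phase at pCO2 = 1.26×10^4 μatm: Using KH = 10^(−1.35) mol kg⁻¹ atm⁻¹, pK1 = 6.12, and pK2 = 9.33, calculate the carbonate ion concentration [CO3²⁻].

[CO3²⁻] = 15.1 μmol/kg

[CO2*] = KH · pCO2 = 10^(−1.35) × 1.26×10^4×10^-6 = 5.628×10^-4 mol/kg
α₀ = 1/(1 + K1/[H⁺] + K1K2/[H⁺]²) = 1/(1 + 10^+0.82 + 10^-1.57) = 0.1310
DIC = [CO2*]/α₀ = 5.628×10^-4 / 0.1310 = 4.296 mmol/kg
[CO3²⁻] = α₂·DIC; α₂ = 0.003526, so [CO3²⁻] = 0.003526 × 4.296 = 0.0151 mmol/kg = 15.1 μmol/kg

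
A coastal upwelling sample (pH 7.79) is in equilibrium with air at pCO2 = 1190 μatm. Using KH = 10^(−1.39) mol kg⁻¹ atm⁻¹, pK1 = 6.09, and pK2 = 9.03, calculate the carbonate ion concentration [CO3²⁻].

[CO3²⁻] = 0.140 mmol/kg

[CO2*] = KH · pCO2 = 10^(−1.39) × 1190×10^-6 = 4.848×10^-5 mol/kg
α₀ = 1/(1 + K1/[H⁺] + K1K2/[H⁺]²) = 1/(1 + 10^+1.70 + 10^+0.46) = 0.01852
DIC = [CO2*]/α₀ = 4.848×10^-5 / 0.01852 = 2.618 mmol/kg
[CO3²⁻] = α₂·DIC; α₂ = 0.05341, so [CO3²⁻] = 0.05341 × 2.618 = 0.140 mmol/kg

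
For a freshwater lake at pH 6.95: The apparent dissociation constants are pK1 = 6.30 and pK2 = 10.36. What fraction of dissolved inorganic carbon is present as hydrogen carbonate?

α₁ = 0.817

α₁ = 1 / (1 + [H⁺]/K1 + K2/[H⁺]) = 1 / (1 + 10^-0.65 + 10^-3.41)
   = 1 / (1 + 0.22387 + 0.00038905) = 1/1.2243 = 0.8168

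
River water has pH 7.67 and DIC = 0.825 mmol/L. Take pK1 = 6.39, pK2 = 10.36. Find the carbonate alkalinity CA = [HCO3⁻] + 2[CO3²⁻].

CA = [HCO3⁻] + 2[CO3²⁻] = (α₁ + 2α₂)·DIC
At pH 7.67: [H⁺]/K1 = 10^-1.28 = 0.052481, K2/[H⁺] = 10^-2.69 = 0.0020417
α₁ = 1/(1 + 0.052481 + 0.0020417) = 1/1.0545 = 0.9483; α₂ = α₁·K2/[H⁺] = 0.001936
α₁ + 2α₂ = 0.9522
CA = 0.9522 × 0.825 = 0.786 mmol/L

CA = 0.786 mmol/L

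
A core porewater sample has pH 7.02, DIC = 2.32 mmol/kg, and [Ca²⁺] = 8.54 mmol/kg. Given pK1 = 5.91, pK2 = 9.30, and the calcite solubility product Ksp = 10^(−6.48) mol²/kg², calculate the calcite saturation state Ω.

Ω = 0.290

α₂ = 1 / (1 + [H⁺]/K2 + [H⁺]²/(K1K2)) = 1 / (1 + 10^+2.28 + 10^+1.17)
   = 1 / (1 + 190.55 + 14.791) = 1/206.34 = 0.004846
[CO3²⁻] = α₂ × DIC = 0.004846 × 2.32 = 0.01124 mmol/kg = 11.24 μmol/kg
Ksp = 10^(−6.48) = 3.311×10^-7
Ω = [Ca²⁺][CO3²⁻]/Ksp = (8.54×10^-3)(1.124×10^-5) / 3.311×10^-7 = 0.290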